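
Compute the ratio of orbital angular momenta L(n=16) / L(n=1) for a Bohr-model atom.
16.00

In the Bohr model, L_n = nℏ, so the ratio is purely the ratio of quantum numbers:

L_16/L_1 = 16ℏ / 1ℏ = 16/1 = 16.00

The angular momentum scales linearly with n.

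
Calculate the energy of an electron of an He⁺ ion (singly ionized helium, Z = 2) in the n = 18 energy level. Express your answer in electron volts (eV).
-0.167972 eV

The energy levels of a hydrogen-like atom are given by:
E_n = -13.6057 Z² / n² eV  (with Z = 2 for He⁺)

For n = 18:
E_18 = -13.6057 × 2² / 18²
E_18 = -13.6057 × 4 / 324
E_18 = -0.167972 eV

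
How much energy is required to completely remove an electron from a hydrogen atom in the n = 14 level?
0.0694 eV

The ionization energy is the energy needed to remove the electron completely (n → ∞).

For hydrogen, E_n = -13.6057 eV / n².

At n = 14: E_14 = -13.6057 / 14² = -0.0694168 eV
At n = ∞: E_∞ = 0 eV

Ionization energy = E_∞ - E_14 = 0 - (-0.0694168) = 0.0694168 eV
Ionization energy ≈ 0.0694 eV

This is also called the binding energy of the electron in state n = 14.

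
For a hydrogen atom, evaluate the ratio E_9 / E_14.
2.420

Using E_n = -13.6057 Z² / n² eV with Z = 1:

E_9 = -13.6057 / 9² = -13.6057 / 81 = -0.167971605 eV
E_14 = -13.6057 / 14² = -13.6057 / 196 = -0.069416837 eV

The ratio is:
E_9/E_14 = (-0.167971605) / (-0.069416837)
E_9/E_14 = (-13.6057/81) / (-13.6057/196)
E_9/E_14 = 196/81
E_9/E_14 = 2.420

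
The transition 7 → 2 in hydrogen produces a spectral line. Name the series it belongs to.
Balmer series

The spectral series in hydrogen are named based on the final (lower) energy level:
- Lyman series: n_final = 1 (ultraviolet)
- Balmer series: n_final = 2 (visible/near-UV)
- Paschen series: n_final = 3 (infrared)
- Brackett series: n_final = 4 (infrared)
- Pfund series: n_final = 5 (far infrared)

Since this transition ends at n = 2, it belongs to the Balmer series.

For reference, this 7 → 2 line has photon energy
ΔE = 13.6057 eV × (1/2² - 1/7²) = 3.123758 eV,
corresponding to wavelength λ = hc/ΔE = 1239.84 eV·nm / 3.123758 eV = 396.91 nm in the visible/near-UV region.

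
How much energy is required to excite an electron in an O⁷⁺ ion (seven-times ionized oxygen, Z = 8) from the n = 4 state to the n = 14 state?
49.980 eV

The energy levels of a hydrogen-like atom are E_n = -13.6057 Z² eV / n².

Energy at n = 4: E_4 = -13.6057 × 8² / 4² = -54.422800 eV
Energy at n = 14: E_14 = -13.6057 × 8² / 14² = -4.442678 eV

The excitation energy is the difference:
ΔE = E_14 - E_4
ΔE = -4.442678 - (-54.422800)
ΔE = 49.980 eV

Since this is positive, energy must be absorbed (photon absorption).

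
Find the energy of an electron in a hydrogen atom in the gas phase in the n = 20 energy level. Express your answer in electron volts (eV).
-0.03401 eV

The energy levels of a hydrogen-like atom are given by:
E_n = -13.6057 eV / n²

For n = 20:
E_20 = -13.6057 eV / 20²
E_20 = -13.6057 eV / 400
E_20 = -0.03401 eV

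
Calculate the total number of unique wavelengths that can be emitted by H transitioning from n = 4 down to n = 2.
3

The electron can occupy levels n = 2, 3, ..., 4 during de-excitation — that is m = 4 - 2 + 1 = 3 distinct levels.

The number of distinct spectral lines equals the number of ways to choose 2 of these m levels (each pair gives one possible emission transition):

Number of lines = m(m-1)/2 = 3×2/2 = 3

These correspond to all possible transitions between the 3 levels:
4 → 3, 4 → 2, 3 → 2

Each transition produces a photon with a unique energy (and thus wavelength). This count does not depend on Z.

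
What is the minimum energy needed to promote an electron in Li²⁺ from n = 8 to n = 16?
1.435 eV

The energy levels of a hydrogen-like atom are E_n = -13.6057 Z² eV / n².

Energy at n = 8: E_8 = -13.6057 × 3² / 8² = -1.913302 eV
Energy at n = 16: E_16 = -13.6057 × 3² / 16² = -0.478325 eV

The excitation energy is the difference:
ΔE = E_16 - E_8
ΔE = -0.478325 - (-1.913302)
ΔE = 1.435 eV

Since this is positive, energy must be absorbed (photon absorption).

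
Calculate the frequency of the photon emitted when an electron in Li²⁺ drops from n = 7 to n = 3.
2.68559e+15 Hz

First, find the transition energy:
E_7 = -13.6057 × 3² / 7² = -2.4990061 eV
E_3 = -13.6057 × 3² / 3² = -13.6057000 eV
|ΔE| = |E_3 - E_7| = 11.1066939 eV

Convert to Joules: E = 11.1066939 eV × (1.602177 × 10⁻¹⁹ J/eV) = 1.7794890e-18 J

Using E = hf:
f = E/h = 1.7794890e-18 J / (6.62607 × 10⁻³⁴ J·s)
f = 2.68559e+15 Hz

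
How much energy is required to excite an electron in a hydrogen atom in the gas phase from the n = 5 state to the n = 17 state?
0.497149 eV

The energy levels of a hydrogen-like atom are E_n = -13.6057 eV / n².

Energy at n = 5: E_5 = -13.6057 / 5² = -0.544228000 eV
Energy at n = 17: E_17 = -13.6057 / 17² = -0.047078547 eV

The excitation energy is the difference:
ΔE = E_17 - E_5
ΔE = -0.047078547 - (-0.544228000)
ΔE = 0.497149 eV

Since this is positive, energy must be absorbed (photon absorption).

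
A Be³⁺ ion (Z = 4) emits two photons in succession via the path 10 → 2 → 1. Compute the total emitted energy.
215.51429 eV

The energy levels of Be³⁺ are E_n = -13.6057 × 4² / n² eV.

First transition (10 → 2):
ΔE₁ = |E_2 - E_10|
ΔE₁ = |-54.42280000000 - (-2.17691200000)| = 52.24588800 eV

Second transition (2 → 1):
ΔE₂ = |E_1 - E_2|
ΔE₂ = |-217.69120000000 - (-54.42280000000)| = 163.26840000 eV

Total energy released:
E_total = ΔE₁ + ΔE₂ = 52.24588800 + 163.26840000 = 215.51429 eV

Note: This equals the direct transition 10 → 1: 215.51429 eV ✓
Energy is conserved regardless of the path taken.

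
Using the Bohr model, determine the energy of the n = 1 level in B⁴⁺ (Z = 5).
-340.1425 eV

For hydrogen-like ions, the energy levels scale with Z²:
E_n = -13.6057 Z² / n² eV

For B⁴⁺ (Z = 5) at n = 1:
E_1 = -13.6057 × 5² / 1²
E_1 = -13.6057 × 25 / 1
E_1 = -340.1425 / 1
E_1 = -340.1425 eV

The energy is 25 times more negative than hydrogen at the same n due to the stronger nuclear charge.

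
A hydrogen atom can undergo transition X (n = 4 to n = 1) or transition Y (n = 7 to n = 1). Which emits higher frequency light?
7 → 1

Calculate the energy for each transition:

Transition 4 → 1:
ΔE₁ = |E_1 - E_4| = |-13.6057/1² - (-13.6057/4²)|
ΔE₁ = |-13.605700000000 - (-0.850356250000)| = 12.755343750 eV

Transition 7 → 1:
ΔE₂ = |E_1 - E_7| = |-13.6057/1² - (-13.6057/7²)|
ΔE₂ = |-13.605700000000 - (-0.277667346939)| = 13.328032653 eV

Since 13.328032653 eV > 12.755343750 eV, the transition 7 → 1 emits the more energetic photon.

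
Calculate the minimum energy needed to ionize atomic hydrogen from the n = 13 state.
0.080507 eV

The ionization energy is the energy needed to remove the electron completely (n → ∞).

For hydrogen, E_n = -13.6057 eV / n².

At n = 13: E_13 = -13.6057 / 13² = -0.080507101 eV
At n = ∞: E_∞ = 0 eV

Ionization energy = E_∞ - E_13 = 0 - (-0.080507101) = 0.080507101 eV
Ionization energy ≈ 0.080507 eV

This is also called the binding energy of the electron in state n = 13.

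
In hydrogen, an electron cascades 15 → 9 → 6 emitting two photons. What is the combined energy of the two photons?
0.3175 eV

The energy levels of hydrogen are E_n = -13.6057 / n² eV.

First transition (15 → 9):
ΔE₁ = |E_9 - E_15|
ΔE₁ = |-0.1679716049 - (-0.0604697778)| = 0.1075018 eV

Second transition (9 → 6):
ΔE₂ = |E_6 - E_9|
ΔE₂ = |-0.3779361111 - (-0.1679716049)| = 0.2099645 eV

Total energy released:
E_total = ΔE₁ + ΔE₂ = 0.1075018 + 0.2099645 = 0.3175 eV

Note: This equals the direct transition 15 → 6: 0.3175 eV ✓
Energy is conserved regardless of the path taken.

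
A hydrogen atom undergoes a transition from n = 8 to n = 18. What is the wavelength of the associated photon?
7267.6899 nm

First, find the transition energy using E_n = -13.6057 / n² eV:
E_8 = -13.6057 / 8² = -0.2125890625 eV
E_18 = -13.6057 / 18² = -0.0419929012 eV

Photon energy: |ΔE| = |E_18 - E_8| = 0.1705961613 eV

Convert to wavelength using E = hc/λ with hc = 1239.84 eV·nm:
λ = hc/E = 1239.84 eV·nm / 0.1705961613 eV
λ = 7267.6899 nm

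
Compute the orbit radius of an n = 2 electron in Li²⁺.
0.0706 nm (or 0.7056 Å)

The Bohr radius formula is:
r_n = n² a₀ / Z

where a₀ = 0.0529177 nm is the Bohr radius.

For Li²⁺ (Z = 3) at n = 2:
r_2 = 2² × 0.0529177 nm / 3
r_2 = 4 × 0.0529177 nm / 3
r_2 = 0.21167 nm / 3
r_2 = 0.0706 nm

The electron orbits at approximately 0.0706 nm from the nucleus.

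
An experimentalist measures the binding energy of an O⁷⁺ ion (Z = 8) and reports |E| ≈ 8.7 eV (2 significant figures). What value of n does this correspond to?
n = 10

The exact energy levels follow E_n = -13.6057 Z² / n² eV with Z = 8.

The measured value (-8.7 eV) is reported to only 2 significant figures, so we must test candidate n values and see which one matches to that precision.

Candidate energies:
  n = 8:  E = -13.6057 × 8² / 8² = -13.605700 eV
  n = 9:  E = -13.6057 × 8² / 9² = -10.750183 eV
  n = 10:  E = -13.6057 × 8² / 10² = -8.707648 eV  ← matches
  n = 11:  E = -13.6057 × 8² / 11² = -7.196403 eV
  n = 12:  E = -13.6057 × 8² / 12² = -6.046978 eV

Checking against the measurement of -8.7 eV (2 sig figs), only n = 10 agrees:
E_10 = -8.707648 eV, which rounds to -8.7 eV ✓

Therefore n = 10.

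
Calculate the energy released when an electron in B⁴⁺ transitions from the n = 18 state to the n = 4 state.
20.2091 eV

The energy levels are E_n = -13.6057 Z² eV / n².

Energy at n = 18: E_18 = -13.6057 × 5² / 18² = -1.0498225 eV
Energy at n = 4: E_4 = -13.6057 × 5² / 4² = -21.2589063 eV

For emission (electron falling to lower state), the photon energy is:
E_photon = E_18 - E_4 = |-1.0498225 - (-21.2589063)|
E_photon = 20.2091 eV

This energy is carried away by the emitted photon.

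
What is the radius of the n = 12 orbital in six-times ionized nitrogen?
1.08859 nm (or 10.88593 Å)

The Bohr radius formula is:
r_n = n² a₀ / Z

where a₀ = 0.05291772 nm is the Bohr radius.

For N⁶⁺ (Z = 7) at n = 12:
r_12 = 12² × 0.05291772 nm / 7
r_12 = 144 × 0.05291772 nm / 7
r_12 = 7.620152 nm / 7
r_12 = 1.08859 nm

The electron orbits at approximately 1.08859 nm from the nucleus.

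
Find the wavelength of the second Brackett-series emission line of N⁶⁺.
53.56007 nm

The lines of a series are numbered from the longest wavelength (smallest ΔE) outward; the second line is the transition from n = n_f + 2 to n_f.
The Brackett series has all transitions ending at n_f = 4.

For N⁶⁺ (Z = 7), the second line (β-line) is the jump from n = 6 to n = 4:
E_6 = -13.6057 × 7² / 6² = -18.5188694 eV
E_4 = -13.6057 × 7² / 4² = -41.6674563 eV
ΔE = E_6 - E_4 = 23.1485869 eV

λ = hc/E = 1239.84 eV·nm / 23.1485869 eV
λ = 53.56007 nm

This is the β-line of the Brackett series in N⁶⁺.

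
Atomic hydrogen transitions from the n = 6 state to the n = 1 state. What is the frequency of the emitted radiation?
3.19846e+15 Hz

First, find the transition energy:
E_6 = -13.6057 / 6² = -0.3779361 eV
E_1 = -13.6057 / 1² = -13.6057000 eV
|ΔE| = |E_1 - E_6| = 13.2277639 eV

Convert to Joules: E = 13.2277639 eV × (1.602177 × 10⁻¹⁹ J/eV) = 2.1193219e-18 J

Using E = hf:
f = E/h = 2.1193219e-18 J / (6.62607 × 10⁻³⁴ J·s)
f = 3.19846e+15 Hz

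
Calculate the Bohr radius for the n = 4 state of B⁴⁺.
0.16934 nm (or 1.69337 Å)

The Bohr radius formula is:
r_n = n² a₀ / Z

where a₀ = 0.05291772 nm is the Bohr radius.

For B⁴⁺ (Z = 5) at n = 4:
r_4 = 4² × 0.05291772 nm / 5
r_4 = 16 × 0.05291772 nm / 5
r_4 = 0.846684 nm / 5
r_4 = 0.16934 nm

The electron orbits at approximately 0.16934 nm from the nucleus.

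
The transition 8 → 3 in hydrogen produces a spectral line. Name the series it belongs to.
Paschen series

The spectral series in hydrogen are named based on the final (lower) energy level:
- Lyman series: n_final = 1 (ultraviolet)
- Balmer series: n_final = 2 (visible/near-UV)
- Paschen series: n_final = 3 (infrared)
- Brackett series: n_final = 4 (infrared)
- Pfund series: n_final = 5 (far infrared)

Since this transition ends at n = 3, it belongs to the Paschen series.

For reference, this 8 → 3 line has photon energy
ΔE = 13.6057 eV × (1/3² - 1/8²) = 1.299155382 eV,
corresponding to wavelength λ = hc/ΔE = 1239.84 eV·nm / 1.299155382 eV = 954.34312 nm in the infrared region.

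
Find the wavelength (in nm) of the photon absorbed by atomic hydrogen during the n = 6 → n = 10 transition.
5125.866 nm

First, find the transition energy using E_n = -13.6057 / n² eV:
E_6 = -13.6057 / 6² = -0.377936111 eV
E_10 = -13.6057 / 10² = -0.136057000 eV

Photon energy: |ΔE| = |E_10 - E_6| = 0.241879111 eV

Convert to wavelength using E = hc/λ with hc = 1239.84 eV·nm:
λ = hc/E = 1239.84 eV·nm / 0.241879111 eV
λ = 5125.866 nm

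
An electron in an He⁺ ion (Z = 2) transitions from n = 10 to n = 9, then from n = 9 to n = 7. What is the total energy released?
0.56644 eV

The energy levels of He⁺ are E_n = -13.6057 × 2² / n² eV.

First transition (10 → 9):
ΔE₁ = |E_9 - E_10|
ΔE₁ = |-0.67188641975 - (-0.54422800000)| = 0.12765842 eV

Second transition (9 → 7):
ΔE₂ = |E_7 - E_9|
ΔE₂ = |-1.11066938776 - (-0.67188641975)| = 0.43878297 eV

Total energy released:
E_total = ΔE₁ + ΔE₂ = 0.12765842 + 0.43878297 = 0.56644 eV

Note: This equals the direct transition 10 → 7: 0.56644 eV ✓
Energy is conserved regardless of the path taken.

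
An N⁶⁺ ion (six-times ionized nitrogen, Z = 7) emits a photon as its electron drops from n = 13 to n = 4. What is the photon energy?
37.72261 eV

The energy levels are E_n = -13.6057 Z² eV / n².

Energy at n = 13: E_13 = -13.6057 × 7² / 13² = -3.94484793 eV
Energy at n = 4: E_4 = -13.6057 × 7² / 4² = -41.66745625 eV

For emission (electron falling to lower state), the photon energy is:
E_photon = E_13 - E_4 = |-3.94484793 - (-41.66745625)|
E_photon = 37.72261 eV

This energy is carried away by the emitted photon.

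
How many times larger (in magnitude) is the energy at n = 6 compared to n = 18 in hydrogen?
9.000000

Using E_n = -13.6057 Z² / n² eV with Z = 1:

E_6 = -13.6057 / 6² = -13.6057 / 36 = -0.377936111111 eV
E_18 = -13.6057 / 18² = -13.6057 / 324 = -0.041992901235 eV

The ratio is:
E_6/E_18 = (-0.377936111111) / (-0.041992901235)
E_6/E_18 = (-13.6057/36) / (-13.6057/324)
E_6/E_18 = 324/36
E_6/E_18 = 9.000000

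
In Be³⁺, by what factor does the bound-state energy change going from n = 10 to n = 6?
2.78

Using E_n = -13.6057 Z² / n² eV with Z = 4:

E_6 = -13.6057 × 4² / 6² = -217.6912 / 36 = -6.04697778 eV
E_10 = -13.6057 × 4² / 10² = -217.6912 / 100 = -2.17691200 eV

The ratio is:
E_6/E_10 = (-6.04697778) / (-2.17691200)
E_6/E_10 = (-217.6912/36) / (-217.6912/100)
E_6/E_10 = 100/36
E_6/E_10 = 2.78
(Note: the Z² factors cancel in the ratio.)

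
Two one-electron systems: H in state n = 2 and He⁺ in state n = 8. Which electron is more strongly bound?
H at n = 2 (E = -3.40 eV)

Using E_n = -13.6057 Z² / n² eV:

H (Z = 1) at n = 2:
E = -13.6057 × 1² / 2² = -13.6057 × 1 / 4 = -3.40143 eV

He⁺ (Z = 2) at n = 8:
E = -13.6057 × 2² / 8² = -13.6057 × 4 / 64 = -0.85036 eV

Since -3.40143 eV < -0.85036 eV,
H at n = 2 is more tightly bound (requires more energy to ionize).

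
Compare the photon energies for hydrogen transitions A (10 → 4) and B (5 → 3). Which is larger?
5 → 3

Calculate the energy for each transition:

Transition 10 → 4:
ΔE₁ = |E_4 - E_10| = |-13.6057/4² - (-13.6057/10²)|
ΔE₁ = |-0.850356250000 - (-0.136057000000)| = 0.714299250 eV

Transition 5 → 3:
ΔE₂ = |E_3 - E_5| = |-13.6057/3² - (-13.6057/5²)|
ΔE₂ = |-1.511744444444 - (-0.544228000000)| = 0.967516444 eV

Since 0.967516444 eV > 0.714299250 eV, the transition 5 → 3 emits the more energetic photon.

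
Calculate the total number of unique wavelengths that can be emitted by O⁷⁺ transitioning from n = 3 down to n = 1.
3

The electron can occupy levels n = 1, 2, ..., 3 during de-excitation — that is m = 3 - 1 + 1 = 3 distinct levels.

The number of distinct spectral lines equals the number of ways to choose 2 of these m levels (each pair gives one possible emission transition):

Number of lines = m(m-1)/2 = 3×2/2 = 3

These correspond to all possible transitions between the 3 levels:
3 → 2, 3 → 1, 2 → 1

Each transition produces a photon with a unique energy (and thus wavelength). This count does not depend on Z.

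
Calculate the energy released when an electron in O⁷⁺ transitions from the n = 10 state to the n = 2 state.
208.983552 eV

The energy levels are E_n = -13.6057 Z² eV / n².

Energy at n = 10: E_10 = -13.6057 × 8² / 10² = -8.707648000 eV
Energy at n = 2: E_2 = -13.6057 × 8² / 2² = -217.691200000 eV

For emission (electron falling to lower state), the photon energy is:
E_photon = E_10 - E_2 = |-8.707648000 - (-217.691200000)|
E_photon = 208.983552 eV

This energy is carried away by the emitted photon.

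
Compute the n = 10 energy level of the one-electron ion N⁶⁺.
-6.6668 eV

For hydrogen-like ions, the energy levels scale with Z²:
E_n = -13.6057 Z² / n² eV

For N⁶⁺ (Z = 7) at n = 10:
E_10 = -13.6057 × 7² / 10²
E_10 = -13.6057 × 49 / 100
E_10 = -666.6793 / 100
E_10 = -6.6668 eV

The energy is 49 times more negative than hydrogen at the same n due to the stronger nuclear charge.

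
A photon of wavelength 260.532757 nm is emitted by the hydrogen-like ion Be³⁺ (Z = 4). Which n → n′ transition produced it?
n = 13 → n = 6

First, find the photon energy from the wavelength (hc = 1239.84 eV·nm):
E = hc/λ = 1239.84 eV·nm / 260.532757 nm = 4.7588642 eV

The energy levels of Be³⁺ satisfy E_n = -13.6057 × 4² / n² eV, so an emission n_i → n_f releases
ΔE = 13.6057 × 4² × (1/n_f² − 1/n_i²) eV.

Setting ΔE equal to the photon energy:
1/n_f² − 1/n_i² = 4.7588642 / (13.6057 × 4²) = 0.021860618

Since 1/n_i² must be positive, we need 1/n_f² > 0.021860618, i.e. n_f ≤ 6. For each allowed n_f, solve n_i = (1/n_f² − 0.021860618)^(−1/2) and check whether it is a whole number:
  n_f = 1: 1/n_i² = 1.000000000 − 0.021860618 = 0.978139382 → n_i = 1.011  (not an integer) ✗
  n_f = 2: 1/n_i² = 0.250000000 − 0.021860618 = 0.228139382 → n_i = 2.094  (not an integer) ✗
  n_f = 3: 1/n_i² = 0.111111111 − 0.021860618 = 0.089250493 → n_i = 3.347  (not an integer) ✗
  n_f = 4: 1/n_i² = 0.062500000 − 0.021860618 = 0.040639382 → n_i = 4.961  (not an integer) ✗
  n_f = 5: 1/n_i² = 0.040000000 − 0.021860618 = 0.018139382 → n_i = 7.425  (not an integer) ✗
  n_f = 6: 1/n_i² = 0.027777778 − 0.021860618 = 0.005917160 → n_i = 13.000  → integer, n_i = 13 ✓

Only n_f = 6 gives an integer upper level, n_i = 13.

The transition is from n = 13 to n = 6 (emission).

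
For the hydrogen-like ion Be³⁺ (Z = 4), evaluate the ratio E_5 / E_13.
6.760000

Using E_n = -13.6057 Z² / n² eV with Z = 4:

E_5 = -13.6057 × 4² / 5² = -217.6912 / 25 = -8.707648000000 eV
E_13 = -13.6057 × 4² / 13² = -217.6912 / 169 = -1.288113609467 eV

The ratio is:
E_5/E_13 = (-8.707648000000) / (-1.288113609467)
E_5/E_13 = (-217.6912/25) / (-217.6912/169)
E_5/E_13 = 169/25
E_5/E_13 = 6.760000
(Note: the Z² factors cancel in the ratio.)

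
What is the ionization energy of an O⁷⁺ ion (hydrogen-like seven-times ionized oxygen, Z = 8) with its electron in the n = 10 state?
8.707648 eV

The ionization energy is the energy needed to remove the electron completely (n → ∞).

For a hydrogen-like ion with Z = 8, E_n = -13.6057 Z² / n² eV.

At n = 10: E_10 = -13.6057 × 8² / 10² = -8.707648000 eV
At n = ∞: E_∞ = 0 eV

Ionization energy = E_∞ - E_10 = 0 - (-8.707648000) = 8.707648000 eV
Ionization energy ≈ 8.707648 eV

This is also called the binding energy of the electron in state n = 10.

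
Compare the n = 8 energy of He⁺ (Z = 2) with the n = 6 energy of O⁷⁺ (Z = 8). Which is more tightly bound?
O⁷⁺ at n = 6 (E = -24.187911 eV)

Using E_n = -13.6057 Z² / n² eV:

He⁺ (Z = 2) at n = 8:
E = -13.6057 × 2² / 8² = -13.6057 × 4 / 64 = -0.850356250 eV

O⁷⁺ (Z = 8) at n = 6:
E = -13.6057 × 8² / 6² = -13.6057 × 64 / 36 = -24.187911111 eV

Since -24.187911111 eV < -0.850356250 eV,
O⁷⁺ at n = 6 is more tightly bound (requires more energy to ionize).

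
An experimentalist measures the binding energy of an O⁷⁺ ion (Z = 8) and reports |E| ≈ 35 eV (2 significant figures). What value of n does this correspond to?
n = 5

The exact energy levels follow E_n = -13.6057 Z² / n² eV with Z = 8.

The measured value (-35 eV) is reported to only 2 significant figures, so we must test candidate n values and see which one matches to that precision.

Candidate energies:
  n = 3:  E = -13.6057 × 8² / 3² = -96.75164 eV
  n = 4:  E = -13.6057 × 8² / 4² = -54.42280 eV
  n = 5:  E = -13.6057 × 8² / 5² = -34.83059 eV  ← matches
  n = 6:  E = -13.6057 × 8² / 6² = -24.18791 eV
  n = 7:  E = -13.6057 × 8² / 7² = -17.77071 eV

Checking against the measurement of -35 eV (2 sig figs), only n = 5 agrees:
E_5 = -34.83059 eV, which rounds to -35 eV ✓

Therefore n = 5.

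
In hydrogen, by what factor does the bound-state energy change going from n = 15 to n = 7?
4.591837

Using E_n = -13.6057 Z² / n² eV with Z = 1:

E_7 = -13.6057 / 7² = -13.6057 / 49 = -0.277667346939 eV
E_15 = -13.6057 / 15² = -13.6057 / 225 = -0.060469777778 eV

The ratio is:
E_7/E_15 = (-0.277667346939) / (-0.060469777778)
E_7/E_15 = (-13.6057/49) / (-13.6057/225)
E_7/E_15 = 225/49
E_7/E_15 = 4.591837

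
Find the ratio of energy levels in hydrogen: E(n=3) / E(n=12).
16.0000

Using E_n = -13.6057 Z² / n² eV with Z = 1:

E_3 = -13.6057 / 3² = -13.6057 / 9 = -1.5117444444 eV
E_12 = -13.6057 / 12² = -13.6057 / 144 = -0.0944840278 eV

The ratio is:
E_3/E_12 = (-1.5117444444) / (-0.0944840278)
E_3/E_12 = (-13.6057/9) / (-13.6057/144)
E_3/E_12 = 144/9
E_3/E_12 = 16.0000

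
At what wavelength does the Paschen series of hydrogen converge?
820.13862 nm

The series limit corresponds to the transition from n = ∞ to n = 3.
This is the highest energy (shortest wavelength) transition in the Paschen series.

E_∞ = 0 eV
E_3 = -13.6057 / 3² = -1.511744444 eV

Energy at series limit:
ΔE = E_∞ - E_3 = 0 - (-1.511744444) = 1.511744444 eV
λ = hc/E = 1239.84 eV·nm / 1.511744444 eV = 820.13862 nm

This energy equals the ionization energy from the n = 3 state of hydrogen.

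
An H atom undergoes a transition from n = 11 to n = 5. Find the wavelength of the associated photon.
2871.43440 nm

First, find the transition energy using E_n = -13.6057 / n² eV:
E_11 = -13.6057 / 11² = -0.11244380165 eV
E_5 = -13.6057 / 5² = -0.54422800000 eV

Photon energy: |ΔE| = |E_5 - E_11| = 0.43178419835 eV

Convert to wavelength using E = hc/λ with hc = 1239.84 eV·nm:
λ = hc/E = 1239.84 eV·nm / 0.43178419835 eV
λ = 2871.43440 nm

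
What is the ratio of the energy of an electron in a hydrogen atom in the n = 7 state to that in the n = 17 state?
5.90

Using E_n = -13.6057 Z² / n² eV with Z = 1:

E_7 = -13.6057 / 7² = -13.6057 / 49 = -0.27766735 eV
E_17 = -13.6057 / 17² = -13.6057 / 289 = -0.04707855 eV

The ratio is:
E_7/E_17 = (-0.27766735) / (-0.04707855)
E_7/E_17 = (-13.6057/49) / (-13.6057/289)
E_7/E_17 = 289/49
E_7/E_17 = 5.90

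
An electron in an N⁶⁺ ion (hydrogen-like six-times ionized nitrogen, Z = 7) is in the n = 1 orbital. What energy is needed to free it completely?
666.6793 eV

The ionization energy is the energy needed to remove the electron completely (n → ∞).

For a hydrogen-like ion with Z = 7, E_n = -13.6057 Z² / n² eV.

At n = 1: E_1 = -13.6057 × 7² / 1² = -666.6793000 eV
At n = ∞: E_∞ = 0 eV

Ionization energy = E_∞ - E_1 = 0 - (-666.6793000) = 666.6793000 eV
Ionization energy ≈ 666.6793 eV

This is also called the binding energy of the electron in state n = 1.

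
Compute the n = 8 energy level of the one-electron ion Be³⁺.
-3.4014 eV

For hydrogen-like ions, the energy levels scale with Z²:
E_n = -13.6057 Z² / n² eV

For Be³⁺ (Z = 4) at n = 8:
E_8 = -13.6057 × 4² / 8²
E_8 = -13.6057 × 16 / 64
E_8 = -217.6912 / 64
E_8 = -3.4014 eV

The energy is 16 times more negative than hydrogen at the same n due to the stronger nuclear charge.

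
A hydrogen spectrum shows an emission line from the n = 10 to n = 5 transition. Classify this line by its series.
Pfund series

The spectral series in hydrogen are named based on the final (lower) energy level:
- Lyman series: n_final = 1 (ultraviolet)
- Balmer series: n_final = 2 (visible/near-UV)
- Paschen series: n_final = 3 (infrared)
- Brackett series: n_final = 4 (infrared)
- Pfund series: n_final = 5 (far infrared)

Since this transition ends at n = 5, it belongs to the Pfund series.

For reference, this 10 → 5 line has photon energy
ΔE = 13.6057 eV × (1/5² - 1/10²) = 0.40817100000 eV,
corresponding to wavelength λ = hc/ΔE = 1239.84 eV·nm / 0.40817100000 eV = 3037.55044 nm in the far infrared region.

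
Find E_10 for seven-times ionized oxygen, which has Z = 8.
-8.7076 eV

For hydrogen-like ions, the energy levels scale with Z²:
E_n = -13.6057 Z² / n² eV

For O⁷⁺ (Z = 8) at n = 10:
E_10 = -13.6057 × 8² / 10²
E_10 = -13.6057 × 64 / 100
E_10 = -870.7648 / 100
E_10 = -8.7076 eV

The energy is 64 times more negative than hydrogen at the same n due to the stronger nuclear charge.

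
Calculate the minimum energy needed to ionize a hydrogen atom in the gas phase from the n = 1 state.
13.605700 eV

The ionization energy is the energy needed to remove the electron completely (n → ∞).

For hydrogen, E_n = -13.6057 eV / n².

At n = 1: E_1 = -13.6057 / 1² = -13.605700000 eV
At n = ∞: E_∞ = 0 eV

Ionization energy = E_∞ - E_1 = 0 - (-13.605700000) = 13.605700000 eV
Ionization energy ≈ 13.605700 eV

This is also called the binding energy of the electron in state n = 1.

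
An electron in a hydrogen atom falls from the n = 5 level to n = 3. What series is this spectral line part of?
Paschen series

The spectral series in hydrogen are named based on the final (lower) energy level:
- Lyman series: n_final = 1 (ultraviolet)
- Balmer series: n_final = 2 (visible/near-UV)
- Paschen series: n_final = 3 (infrared)
- Brackett series: n_final = 4 (infrared)
- Pfund series: n_final = 5 (far infrared)

Since this transition ends at n = 3, it belongs to the Paschen series.

For reference, this 5 → 3 line has photon energy
ΔE = 13.6057 eV × (1/3² - 1/5²) = 0.96751644444 eV,
corresponding to wavelength λ = hc/ΔE = 1239.84 eV·nm / 0.96751644444 eV = 1281.46659 nm in the infrared region.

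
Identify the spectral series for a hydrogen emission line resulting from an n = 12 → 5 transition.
Pfund series

The spectral series in hydrogen are named based on the final (lower) energy level:
- Lyman series: n_final = 1 (ultraviolet)
- Balmer series: n_final = 2 (visible/near-UV)
- Paschen series: n_final = 3 (infrared)
- Brackett series: n_final = 4 (infrared)
- Pfund series: n_final = 5 (far infrared)

Since this transition ends at n = 5, it belongs to the Pfund series.

For reference, this 12 → 5 line has photon energy
ΔE = 13.6057 eV × (1/5² - 1/12²) = 0.44974397222 eV,
corresponding to wavelength λ = hc/ΔE = 1239.84 eV·nm / 0.44974397222 eV = 2756.76847 nm in the far infrared region.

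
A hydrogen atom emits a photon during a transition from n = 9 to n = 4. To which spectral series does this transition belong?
Brackett series

The spectral series in hydrogen are named based on the final (lower) energy level:
- Lyman series: n_final = 1 (ultraviolet)
- Balmer series: n_final = 2 (visible/near-UV)
- Paschen series: n_final = 3 (infrared)
- Brackett series: n_final = 4 (infrared)
- Pfund series: n_final = 5 (far infrared)

Since this transition ends at n = 4, it belongs to the Brackett series.

For reference, this 9 → 4 line has photon energy
ΔE = 13.6057 eV × (1/4² - 1/9²) = 0.68238464506 eV,
corresponding to wavelength λ = hc/ΔE = 1239.84 eV·nm / 0.68238464506 eV = 1816.92248 nm in the infrared region.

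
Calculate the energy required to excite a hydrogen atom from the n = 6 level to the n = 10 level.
0.2419 eV

The energy levels of a hydrogen-like atom are E_n = -13.6057 eV / n².

Energy at n = 6: E_6 = -13.6057 / 6² = -0.3779361 eV
Energy at n = 10: E_10 = -13.6057 / 10² = -0.1360570 eV

The excitation energy is the difference:
ΔE = E_10 - E_6
ΔE = -0.1360570 - (-0.3779361)
ΔE = 0.2419 eV

Since this is positive, energy must be absorbed (photon absorption).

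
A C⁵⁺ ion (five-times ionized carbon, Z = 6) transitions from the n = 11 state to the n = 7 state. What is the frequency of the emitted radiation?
1.43823e+15 Hz

First, find the transition energy:
E_11 = -13.6057 × 6² / 11² = -4.04797686 eV
E_7 = -13.6057 × 6² / 7² = -9.99602449 eV
|ΔE| = |E_7 - E_11| = 5.94804763 eV

Convert to Joules: E = 5.94804763 eV × (1.602177 × 10⁻¹⁹ J/eV) = 9.5298251e-19 J

Using E = hf:
f = E/h = 9.5298251e-19 J / (6.62607 × 10⁻³⁴ J·s)
f = 1.43823e+15 Hz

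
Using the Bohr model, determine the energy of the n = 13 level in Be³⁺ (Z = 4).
-1.288 eV

For hydrogen-like ions, the energy levels scale with Z²:
E_n = -13.6057 Z² / n² eV

For Be³⁺ (Z = 4) at n = 13:
E_13 = -13.6057 × 4² / 13²
E_13 = -13.6057 × 16 / 169
E_13 = -217.6912 / 169
E_13 = -1.288 eV

The energy is 16 times more negative than hydrogen at the same n due to the stronger nuclear charge.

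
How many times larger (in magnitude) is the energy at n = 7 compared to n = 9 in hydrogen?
1.653

Using E_n = -13.6057 Z² / n² eV with Z = 1:

E_7 = -13.6057 / 7² = -13.6057 / 49 = -0.277667347 eV
E_9 = -13.6057 / 9² = -13.6057 / 81 = -0.167971605 eV

The ratio is:
E_7/E_9 = (-0.277667347) / (-0.167971605)
E_7/E_9 = (-13.6057/49) / (-13.6057/81)
E_7/E_9 = 81/49
E_7/E_9 = 1.653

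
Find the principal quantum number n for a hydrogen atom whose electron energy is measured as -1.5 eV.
n = 3

The exact energy levels follow E_n = -13.6057 eV / n².

The measured value (-1.5 eV) is reported to only 2 significant figures, so we must test candidate n values and see which one matches to that precision.

Candidate energies:
  n = 1:  E = -13.6057/1² = -13.60570 eV
  n = 2:  E = -13.6057/2² = -3.40143 eV
  n = 3:  E = -13.6057/3² = -1.51174 eV  ← matches
  n = 4:  E = -13.6057/4² = -0.85036 eV
  n = 5:  E = -13.6057/5² = -0.54423 eV

Checking against the measurement of -1.5 eV (2 sig figs), only n = 3 agrees:
E_3 = -1.51174 eV, which rounds to -1.5 eV ✓

Therefore n = 3.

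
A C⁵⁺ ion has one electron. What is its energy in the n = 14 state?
-2.499006 eV

For hydrogen-like ions, the energy levels scale with Z²:
E_n = -13.6057 Z² / n² eV

For C⁵⁺ (Z = 6) at n = 14:
E_14 = -13.6057 × 6² / 14²
E_14 = -13.6057 × 36 / 196
E_14 = -489.8052 / 196
E_14 = -2.499006 eV

The energy is 36 times more negative than hydrogen at the same n due to the stronger nuclear charge.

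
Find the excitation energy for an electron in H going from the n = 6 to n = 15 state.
0.317 eV

The energy levels of a hydrogen-like atom are E_n = -13.6057 eV / n².

Energy at n = 6: E_6 = -13.6057 / 6² = -0.377936 eV
Energy at n = 15: E_15 = -13.6057 / 15² = -0.060470 eV

The excitation energy is the difference:
ΔE = E_15 - E_6
ΔE = -0.060470 - (-0.377936)
ΔE = 0.317 eV

Since this is positive, energy must be absorbed (photon absorption).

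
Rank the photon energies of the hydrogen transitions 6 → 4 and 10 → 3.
10 → 3

Calculate the energy for each transition:

Transition 6 → 4:
ΔE₁ = |E_4 - E_6| = |-13.6057/4² - (-13.6057/6²)|
ΔE₁ = |-0.850356250 - (-0.377936111)| = 0.472420 eV

Transition 10 → 3:
ΔE₂ = |E_3 - E_10| = |-13.6057/3² - (-13.6057/10²)|
ΔE₂ = |-1.511744444 - (-0.136057000)| = 1.375687 eV

Since 1.375687 eV > 0.472420 eV, the transition 10 → 3 emits the more energetic photon.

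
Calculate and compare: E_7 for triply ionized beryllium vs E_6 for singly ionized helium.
Be³⁺ at n = 7 (E = -4.443 eV)

Using E_n = -13.6057 Z² / n² eV:

Be³⁺ (Z = 4) at n = 7:
E = -13.6057 × 4² / 7² = -13.6057 × 16 / 49 = -4.442678 eV

He⁺ (Z = 2) at n = 6:
E = -13.6057 × 2² / 6² = -13.6057 × 4 / 36 = -1.511744 eV

Since -4.442678 eV < -1.511744 eV,
Be³⁺ at n = 7 is more tightly bound (requires more energy to ionize).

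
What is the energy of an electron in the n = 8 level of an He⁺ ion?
-0.85 eV

For hydrogen-like ions, the energy levels scale with Z²:
E_n = -13.6057 Z² / n² eV

For He⁺ (Z = 2) at n = 8:
E_8 = -13.6057 × 2² / 8²
E_8 = -13.6057 × 4 / 64
E_8 = -54.4228 / 64
E_8 = -0.85 eV

The energy is 4 times more negative than hydrogen at the same n due to the stronger nuclear charge.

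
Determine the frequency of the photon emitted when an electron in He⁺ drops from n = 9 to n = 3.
1.30e+15 Hz

First, find the transition energy:
E_9 = -13.6057 × 2² / 9² = -0.67189 eV
E_3 = -13.6057 × 2² / 3² = -6.04698 eV
|ΔE| = |E_3 - E_9| = 5.37509 eV

Convert to Joules: E = 5.37509 eV × (1.602177 × 10⁻¹⁹ J/eV) = 8.6118e-19 J

Using E = hf:
f = E/h = 8.6118e-19 J / (6.62607 × 10⁻³⁴ J·s)
f = 1.30e+15 Hz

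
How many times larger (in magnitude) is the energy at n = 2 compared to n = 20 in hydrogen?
100.00000

Using E_n = -13.6057 Z² / n² eV with Z = 1:

E_2 = -13.6057 / 2² = -13.6057 / 4 = -3.40142500000 eV
E_20 = -13.6057 / 20² = -13.6057 / 400 = -0.03401425000 eV

The ratio is:
E_2/E_20 = (-3.40142500000) / (-0.03401425000)
E_2/E_20 = (-13.6057/4) / (-13.6057/400)
E_2/E_20 = 400/4
E_2/E_20 = 100.00000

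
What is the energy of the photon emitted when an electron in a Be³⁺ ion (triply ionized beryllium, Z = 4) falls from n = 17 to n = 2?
53.670 eV

The energy levels are E_n = -13.6057 Z² eV / n².

Energy at n = 17: E_17 = -13.6057 × 4² / 17² = -0.753257 eV
Energy at n = 2: E_2 = -13.6057 × 4² / 2² = -54.422800 eV

For emission (electron falling to lower state), the photon energy is:
E_photon = E_17 - E_2 = |-0.753257 - (-54.422800)|
E_photon = 53.670 eV

This energy is carried away by the emitted photon.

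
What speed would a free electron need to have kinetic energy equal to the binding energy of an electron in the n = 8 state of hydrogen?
2.73e+05 m/s (or 0.0912% of c)

The binding energy at n = 8 for hydrogen is:
E_8 = -13.6057/8² = -0.212589 eV
|E_8| = 0.212589 eV

Convert to Joules:
KE = 0.212589 eV × (1.602177 × 10⁻¹⁹ J/eV) = 3.4061e-20 J

Using KE = ½mv²:
v = √(2·KE/m_e)
v = √(2 × 3.4061e-20 J / 9.10938 × 10⁻³¹ kg)
v = 2.73e+05 m/s

This is approximately 0.0912% the speed of light.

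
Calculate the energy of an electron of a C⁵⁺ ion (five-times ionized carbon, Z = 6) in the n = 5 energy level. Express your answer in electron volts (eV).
-19.592208 eV

The energy levels of a hydrogen-like atom are given by:
E_n = -13.6057 Z² / n² eV  (with Z = 6 for C⁵⁺)

For n = 5:
E_5 = -13.6057 × 6² / 5²
E_5 = -13.6057 × 36 / 25
E_5 = -19.592208 eV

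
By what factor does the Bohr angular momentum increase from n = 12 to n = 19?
1.58

In the Bohr model, L_n = nℏ, so the ratio is purely the ratio of quantum numbers:

L_19/L_12 = 19ℏ / 12ℏ = 19/12 = 1.58

The angular momentum scales linearly with n.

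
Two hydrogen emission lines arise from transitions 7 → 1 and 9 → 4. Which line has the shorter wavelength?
7 → 1

Calculate the energy for each transition:

Transition 7 → 1:
ΔE₁ = |E_1 - E_7| = |-13.6057/1² - (-13.6057/7²)|
ΔE₁ = |-13.6057000000 - (-0.2776673469)| = 13.3280327 eV

Transition 9 → 4:
ΔE₂ = |E_4 - E_9| = |-13.6057/4² - (-13.6057/9²)|
ΔE₂ = |-0.8503562500 - (-0.1679716049)| = 0.6823846 eV

Since 13.3280327 eV > 0.6823846 eV, the transition 7 → 1 emits the more energetic photon.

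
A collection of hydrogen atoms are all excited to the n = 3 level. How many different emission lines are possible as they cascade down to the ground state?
3

The electron can occupy levels n = 1, 2, ..., 3 during de-excitation — that is m = 3 - 1 + 1 = 3 distinct levels.

The number of distinct spectral lines equals the number of ways to choose 2 of these m levels (each pair gives one possible emission transition):

Number of lines = m(m-1)/2 = 3×2/2 = 3

These correspond to all possible transitions between the 3 levels:
3 → 2, 3 → 1, 2 → 1

Each transition produces a photon with a unique energy (and thus wavelength). This count does not depend on Z.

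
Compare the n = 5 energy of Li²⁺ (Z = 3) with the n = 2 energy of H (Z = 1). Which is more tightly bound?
Li²⁺ at n = 5 (E = -4.8981 eV)

Using E_n = -13.6057 Z² / n² eV:

Li²⁺ (Z = 3) at n = 5:
E = -13.6057 × 3² / 5² = -13.6057 × 9 / 25 = -4.8980520 eV

H (Z = 1) at n = 2:
E = -13.6057 × 1² / 2² = -13.6057 × 1 / 4 = -3.4014250 eV

Since -4.8980520 eV < -3.4014250 eV,
Li²⁺ at n = 5 is more tightly bound (requires more energy to ionize).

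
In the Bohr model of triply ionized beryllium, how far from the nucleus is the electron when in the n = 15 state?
2.9766 nm (or 29.7662 Å)

The Bohr radius formula is:
r_n = n² a₀ / Z

where a₀ = 0.0529177 nm is the Bohr radius.

For Be³⁺ (Z = 4) at n = 15:
r_15 = 15² × 0.0529177 nm / 4
r_15 = 225 × 0.0529177 nm / 4
r_15 = 11.90648 nm / 4
r_15 = 2.9766 nm

The electron orbits at approximately 2.9766 nm from the nucleus.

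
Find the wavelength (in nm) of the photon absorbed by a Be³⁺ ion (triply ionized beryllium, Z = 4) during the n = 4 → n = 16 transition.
97.20161 nm

First, find the transition energy using E_n = -13.6057 Z² / n² eV:
E_4 = -13.6057 × 4² / 4² = -13.6057000 eV
E_16 = -13.6057 × 4² / 16² = -0.8503563 eV

Photon energy: |ΔE| = |E_16 - E_4| = 12.7553437 eV

Convert to wavelength using E = hc/λ with hc = 1239.84 eV·nm:
λ = hc/E = 1239.84 eV·nm / 12.7553437 eV
λ = 97.20161 nm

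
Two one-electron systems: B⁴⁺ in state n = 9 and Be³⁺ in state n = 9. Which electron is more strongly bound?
B⁴⁺ at n = 9 (E = -4.199 eV)

Using E_n = -13.6057 Z² / n² eV:

B⁴⁺ (Z = 5) at n = 9:
E = -13.6057 × 5² / 9² = -13.6057 × 25 / 81 = -4.199290 eV

Be³⁺ (Z = 4) at n = 9:
E = -13.6057 × 4² / 9² = -13.6057 × 16 / 81 = -2.687546 eV

Since -4.199290 eV < -2.687546 eV,
B⁴⁺ at n = 9 is more tightly bound (requires more energy to ionize).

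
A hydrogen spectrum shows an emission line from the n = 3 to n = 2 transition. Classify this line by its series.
Balmer series

The spectral series in hydrogen are named based on the final (lower) energy level:
- Lyman series: n_final = 1 (ultraviolet)
- Balmer series: n_final = 2 (visible/near-UV)
- Paschen series: n_final = 3 (infrared)
- Brackett series: n_final = 4 (infrared)
- Pfund series: n_final = 5 (far infrared)

Since this transition ends at n = 2, it belongs to the Balmer series.

For reference, this 3 → 2 line has photon energy
ΔE = 13.6057 eV × (1/2² - 1/3²) = 1.88968056 eV,
corresponding to wavelength λ = hc/ΔE = 1239.84 eV·nm / 1.88968056 eV = 656.1109 nm in the visible/near-UV region.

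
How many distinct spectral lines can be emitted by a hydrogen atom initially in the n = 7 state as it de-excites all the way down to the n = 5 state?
3

The electron can occupy levels n = 5, 6, ..., 7 during de-excitation — that is m = 7 - 5 + 1 = 3 distinct levels.

The number of distinct spectral lines equals the number of ways to choose 2 of these m levels (each pair gives one possible emission transition):

Number of lines = m(m-1)/2 = 3×2/2 = 3

These correspond to all possible transitions between the 3 levels:
7 → 6, 7 → 5, 6 → 5

Each transition produces a photon with a unique energy (and thus wavelength). This count does not depend on Z.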